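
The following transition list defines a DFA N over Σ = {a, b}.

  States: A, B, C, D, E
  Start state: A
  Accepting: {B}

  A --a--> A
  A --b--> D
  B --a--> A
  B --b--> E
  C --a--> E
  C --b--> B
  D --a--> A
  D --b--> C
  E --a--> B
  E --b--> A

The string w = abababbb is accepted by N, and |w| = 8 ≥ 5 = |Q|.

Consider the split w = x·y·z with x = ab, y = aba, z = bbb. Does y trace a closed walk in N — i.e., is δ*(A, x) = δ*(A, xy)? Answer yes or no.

no

State sequence: A -a-> A -b-> D -a-> A -b-> D -a-> A

After x (step 2): D. After xy (step 5): A.
They differ (D ≠ A), so y is not a cycle from the state after x; this split is not the one the pumping-lemma construction produces, and pumping y need not keep the string in L(N).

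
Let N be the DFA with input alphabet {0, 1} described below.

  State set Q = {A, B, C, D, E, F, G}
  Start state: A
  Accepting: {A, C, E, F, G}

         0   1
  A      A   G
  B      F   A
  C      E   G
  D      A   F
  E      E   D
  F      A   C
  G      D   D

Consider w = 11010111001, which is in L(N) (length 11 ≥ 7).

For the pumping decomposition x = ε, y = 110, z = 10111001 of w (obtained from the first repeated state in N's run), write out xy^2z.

xy^2z = ε·110·110·10111001 = 11011010111001.
Reading y = 110 takes N from A back to A, so after x·y·y the machine is still in A, and z then leads to the accepting state G. Hence 11011010111001 ∈ L(N).

11011010111001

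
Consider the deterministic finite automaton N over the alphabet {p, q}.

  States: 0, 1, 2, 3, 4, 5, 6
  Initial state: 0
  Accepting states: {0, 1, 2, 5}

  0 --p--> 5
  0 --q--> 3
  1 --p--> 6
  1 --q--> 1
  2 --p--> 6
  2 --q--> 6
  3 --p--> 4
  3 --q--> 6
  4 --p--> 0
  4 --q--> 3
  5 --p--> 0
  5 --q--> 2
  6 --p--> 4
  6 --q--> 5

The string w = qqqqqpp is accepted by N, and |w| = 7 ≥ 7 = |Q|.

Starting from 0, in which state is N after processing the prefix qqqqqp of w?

Run of N on the first 6 characters of w = q q q q q p:
  step 0: 0  (start)
  step 1: 3  (read q: 0→3)
  step 2: 6  (read q: 3→6)
  step 3: 5  (read q: 6→5)
  step 4: 2  (read q: 5→2)
  step 5: 6  (read q: 2→6)
  step 6: 4  (read p: 6→4)

After reading 6 characters, N is in state 4.

4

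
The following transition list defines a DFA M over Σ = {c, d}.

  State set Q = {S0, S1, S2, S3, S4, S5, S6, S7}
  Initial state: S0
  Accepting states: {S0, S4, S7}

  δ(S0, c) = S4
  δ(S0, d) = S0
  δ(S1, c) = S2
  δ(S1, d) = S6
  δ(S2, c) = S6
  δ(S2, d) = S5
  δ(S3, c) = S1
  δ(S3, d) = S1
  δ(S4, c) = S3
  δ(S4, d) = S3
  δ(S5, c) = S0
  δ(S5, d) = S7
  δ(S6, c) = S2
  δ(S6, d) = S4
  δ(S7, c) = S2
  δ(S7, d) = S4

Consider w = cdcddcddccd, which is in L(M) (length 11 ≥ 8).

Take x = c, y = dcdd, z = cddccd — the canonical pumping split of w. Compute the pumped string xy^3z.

cdcdddcdddcddcddccd

xy^3z = c·dcdd·dcdd·dcdd·cddccd = cdcdddcdddcddcddccd.
Reading y = dcdd takes M from S4 back to S4, so after x·y·y·y the machine is still in S4, and z then leads to the accepting state S4. Hence cdcdddcdddcddcddccd ∈ L(M).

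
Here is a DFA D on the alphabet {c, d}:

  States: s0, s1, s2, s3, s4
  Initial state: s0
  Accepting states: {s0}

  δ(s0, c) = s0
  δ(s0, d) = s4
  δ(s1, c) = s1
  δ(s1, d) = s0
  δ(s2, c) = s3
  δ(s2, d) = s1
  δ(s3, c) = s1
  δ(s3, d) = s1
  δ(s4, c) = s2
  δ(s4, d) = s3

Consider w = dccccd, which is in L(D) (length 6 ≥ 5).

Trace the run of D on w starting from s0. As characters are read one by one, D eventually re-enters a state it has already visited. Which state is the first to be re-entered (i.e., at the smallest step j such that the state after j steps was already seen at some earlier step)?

s1

Run of D on w = d c c c c d:
  step 0: s0  (start)
  step 1: s4  (read d: s0→s4)
  step 2: s2  (read c: s4→s2)
  step 3: s3  (read c: s2→s3)
  step 4: s1  (read c: s3→s1)
  step 5: s1  (read c: s1→s1)   ← first repeat (s1 seen earlier)
  step 6: s0  (read d: s1→s0)

The earliest repeat is at step j = 5: D is in s1, which it already visited at step i = 4.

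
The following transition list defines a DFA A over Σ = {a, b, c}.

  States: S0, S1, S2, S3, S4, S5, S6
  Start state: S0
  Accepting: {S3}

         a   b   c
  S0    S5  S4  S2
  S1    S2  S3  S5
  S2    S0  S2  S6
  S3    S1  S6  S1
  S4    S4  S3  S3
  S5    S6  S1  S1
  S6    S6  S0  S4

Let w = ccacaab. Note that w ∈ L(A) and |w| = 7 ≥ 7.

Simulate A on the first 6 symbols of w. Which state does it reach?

Run of A on the first 6 characters of w = c c a c a a:
  step 0: S0  (start)
  step 1: S2  (read c: S0→S2)
  step 2: S6  (read c: S2→S6)
  step 3: S6  (read a: S6→S6)
  step 4: S4  (read c: S6→S4)
  step 5: S4  (read a: S4→S4)
  step 6: S4  (read a: S4→S4)

After reading 6 characters, A is in state S4.

S4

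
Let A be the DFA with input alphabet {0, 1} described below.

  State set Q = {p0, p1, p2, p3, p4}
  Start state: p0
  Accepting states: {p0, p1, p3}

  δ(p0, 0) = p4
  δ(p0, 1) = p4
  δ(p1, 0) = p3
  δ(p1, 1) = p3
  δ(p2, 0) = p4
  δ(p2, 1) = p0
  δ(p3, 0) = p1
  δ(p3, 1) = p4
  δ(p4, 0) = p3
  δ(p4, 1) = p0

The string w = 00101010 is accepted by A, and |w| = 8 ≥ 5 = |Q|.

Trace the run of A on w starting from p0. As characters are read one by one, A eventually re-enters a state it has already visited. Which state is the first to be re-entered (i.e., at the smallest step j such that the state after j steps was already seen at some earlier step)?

State sequence: p0 -0-> p4 -0-> p3 -1-> p4 -0-> p3 -1-> p4 -0-> p3 -1-> p4 -0-> p3
First repeat at step 3: p4 was already visited.

The earliest repeat is at step j = 3: A is in p4, which it already visited at step i = 1.

p4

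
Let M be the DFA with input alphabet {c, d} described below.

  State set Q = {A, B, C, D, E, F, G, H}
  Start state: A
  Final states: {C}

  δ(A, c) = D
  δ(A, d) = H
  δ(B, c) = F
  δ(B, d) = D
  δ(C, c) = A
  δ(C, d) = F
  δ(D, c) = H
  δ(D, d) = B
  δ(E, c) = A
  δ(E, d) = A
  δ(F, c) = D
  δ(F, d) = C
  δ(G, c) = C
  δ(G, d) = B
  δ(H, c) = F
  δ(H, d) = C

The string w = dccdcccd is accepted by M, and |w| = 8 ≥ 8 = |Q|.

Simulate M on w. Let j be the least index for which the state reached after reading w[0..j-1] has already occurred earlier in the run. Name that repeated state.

F

Run of M on w = d c c d c c c d:
  step 0: A  (start)
  step 1: H  (read d: A→H)
  step 2: F  (read c: H→F)
  step 3: D  (read c: F→D)
  step 4: B  (read d: D→B)
  step 5: F  (read c: B→F)   ← first repeat (F seen earlier)
  step 6: D  (read c: F→D)
  step 7: H  (read c: D→H)
  step 8: C  (read d: H→C)

The earliest repeat is at step j = 5: M is in F, which it already visited at step i = 2.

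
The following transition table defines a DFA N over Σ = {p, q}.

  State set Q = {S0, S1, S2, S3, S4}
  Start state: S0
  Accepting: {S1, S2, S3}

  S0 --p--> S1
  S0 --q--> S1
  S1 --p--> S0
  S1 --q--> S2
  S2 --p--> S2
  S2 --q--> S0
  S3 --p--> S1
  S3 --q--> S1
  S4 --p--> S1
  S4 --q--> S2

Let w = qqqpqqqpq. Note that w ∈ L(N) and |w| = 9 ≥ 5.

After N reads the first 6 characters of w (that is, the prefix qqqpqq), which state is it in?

S0

State sequence: S0 -q-> S1 -q-> S2 -q-> S0 -p-> S1 -q-> S2 -q-> S0

After reading 6 characters, N is in state S0.
(This kind of state-tracing is the core of the pumping-lemma construction: with 5 states, pigeonhole forces a repeat within the first 5 steps.)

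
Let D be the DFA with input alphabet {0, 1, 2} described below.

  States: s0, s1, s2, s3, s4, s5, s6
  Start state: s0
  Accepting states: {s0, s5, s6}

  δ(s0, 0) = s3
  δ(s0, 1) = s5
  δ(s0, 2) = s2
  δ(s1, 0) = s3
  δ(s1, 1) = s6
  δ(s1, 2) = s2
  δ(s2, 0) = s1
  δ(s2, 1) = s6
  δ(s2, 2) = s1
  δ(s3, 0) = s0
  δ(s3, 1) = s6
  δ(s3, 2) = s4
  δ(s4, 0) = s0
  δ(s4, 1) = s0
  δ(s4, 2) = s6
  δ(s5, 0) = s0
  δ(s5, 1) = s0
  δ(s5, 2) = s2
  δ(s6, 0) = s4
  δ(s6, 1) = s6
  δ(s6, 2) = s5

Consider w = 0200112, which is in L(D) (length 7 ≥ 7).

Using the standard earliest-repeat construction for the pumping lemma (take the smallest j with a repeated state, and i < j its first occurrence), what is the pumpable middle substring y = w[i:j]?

020

State sequence: s0 -0-> s3 -2-> s4 -0-> s0 -0-> s3 -1-> s6 -1-> s6 -2-> s5
First repeat at step 3: s0 was already visited.

So i = 0, j = 3, giving x = w[0:0] = ε, y = w[0:3] = 020, z = w[3:7] = 0112.
Check: |xy| = 3 ≤ 7 and |y| = 3 ≥ 1. Reading y takes D from s0 back to s0, so every xyⁱz is accepted.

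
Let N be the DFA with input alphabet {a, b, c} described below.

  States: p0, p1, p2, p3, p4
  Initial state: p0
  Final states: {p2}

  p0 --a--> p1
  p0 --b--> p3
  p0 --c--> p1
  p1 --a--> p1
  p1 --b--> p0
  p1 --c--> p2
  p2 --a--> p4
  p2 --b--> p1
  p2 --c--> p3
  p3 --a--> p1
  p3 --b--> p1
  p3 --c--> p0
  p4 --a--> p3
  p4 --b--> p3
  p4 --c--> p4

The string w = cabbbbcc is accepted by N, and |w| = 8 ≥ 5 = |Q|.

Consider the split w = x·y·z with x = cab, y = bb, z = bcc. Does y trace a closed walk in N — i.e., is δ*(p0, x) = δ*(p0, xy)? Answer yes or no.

no

State sequence: p0 -c-> p1 -a-> p1 -b-> p0 -b-> p3 -b-> p1

After x (step 3): p0. After xy (step 5): p1.
They differ (p0 ≠ p1), so y is not a cycle from the state after x; this split is not the one the pumping-lemma construction produces, and pumping y need not keep the string in L(N).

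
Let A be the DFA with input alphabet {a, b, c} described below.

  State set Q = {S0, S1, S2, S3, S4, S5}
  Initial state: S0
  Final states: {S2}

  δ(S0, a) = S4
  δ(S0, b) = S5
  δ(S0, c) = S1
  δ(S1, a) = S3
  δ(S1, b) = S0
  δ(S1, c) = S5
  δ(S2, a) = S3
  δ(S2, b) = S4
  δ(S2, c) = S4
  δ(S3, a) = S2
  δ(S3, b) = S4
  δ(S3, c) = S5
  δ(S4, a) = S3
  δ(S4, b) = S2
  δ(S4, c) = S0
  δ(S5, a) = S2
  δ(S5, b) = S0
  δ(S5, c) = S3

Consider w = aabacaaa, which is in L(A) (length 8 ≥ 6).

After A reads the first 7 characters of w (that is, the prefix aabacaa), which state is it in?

State sequence: S0 -a-> S4 -a-> S3 -b-> S4 -a-> S3 -c-> S5 -a-> S2 -a-> S3

After reading 7 characters, A is in state S3.

S3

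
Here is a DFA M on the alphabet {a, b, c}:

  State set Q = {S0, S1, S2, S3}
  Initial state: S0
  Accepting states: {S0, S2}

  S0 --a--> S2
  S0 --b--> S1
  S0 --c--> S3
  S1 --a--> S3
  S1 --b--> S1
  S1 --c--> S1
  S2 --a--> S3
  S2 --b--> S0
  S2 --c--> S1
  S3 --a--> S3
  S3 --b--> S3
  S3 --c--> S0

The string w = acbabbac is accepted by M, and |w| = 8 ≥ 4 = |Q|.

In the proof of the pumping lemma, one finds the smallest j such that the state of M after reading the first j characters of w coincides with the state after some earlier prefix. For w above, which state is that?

Run of M on w = a c b a b b a c:
  step 0: S0  (start)
  step 1: S2  (read a: S0→S2)
  step 2: S1  (read c: S2→S1)
  step 3: S1  (read b: S1→S1)   ← first repeat (S1 seen earlier)
  step 4: S3  (read a: S1→S3)
  step 5: S3  (read b: S3→S3)
  step 6: S3  (read b: S3→S3)
  step 7: S3  (read a: S3→S3)
  step 8: S0  (read c: S3→S0)

The earliest repeat is at step j = 3: M is in S1, which it already visited at step i = 2.

S1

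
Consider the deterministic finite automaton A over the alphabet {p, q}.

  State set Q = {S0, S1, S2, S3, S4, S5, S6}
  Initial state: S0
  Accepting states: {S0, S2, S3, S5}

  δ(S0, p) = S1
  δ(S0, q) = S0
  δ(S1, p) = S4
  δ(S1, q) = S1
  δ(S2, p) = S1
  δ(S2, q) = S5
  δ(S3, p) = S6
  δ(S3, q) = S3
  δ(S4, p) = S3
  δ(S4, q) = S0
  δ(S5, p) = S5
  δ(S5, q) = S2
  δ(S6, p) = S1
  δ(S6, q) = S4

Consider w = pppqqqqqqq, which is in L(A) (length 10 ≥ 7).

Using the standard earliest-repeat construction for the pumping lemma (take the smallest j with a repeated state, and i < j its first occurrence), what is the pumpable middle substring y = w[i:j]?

q

Run of A on w = p p p q q q q q q q:
  step 0: S0  (start)
  step 1: S1  (read p: S0→S1)
  step 2: S4  (read p: S1→S4)
  step 3: S3  (read p: S4→S3)
  step 4: S3  (read q: S3→S3)   ← first repeat (S3 seen earlier)
  step 5: S3  (read q: S3→S3)
  step 6: S3  (read q: S3→S3)
  step 7: S3  (read q: S3→S3)
  step 8: S3  (read q: S3→S3)
  step 9: S3  (read q: S3→S3)
  step 10: S3  (read q: S3→S3)

So i = 3, j = 4, giving x = w[0:3] = ppp, y = w[3:4] = q, z = w[4:10] = qqqqqq.
Check: |xy| = 4 ≤ 7 and |y| = 1 ≥ 1. Reading y takes A from S3 back to S3, so every xyⁱz is accepted.
With |Q| = 7, pigeonhole forces a state repeat no later than step 7; the substring read between the first and second visits to that state can be pumped.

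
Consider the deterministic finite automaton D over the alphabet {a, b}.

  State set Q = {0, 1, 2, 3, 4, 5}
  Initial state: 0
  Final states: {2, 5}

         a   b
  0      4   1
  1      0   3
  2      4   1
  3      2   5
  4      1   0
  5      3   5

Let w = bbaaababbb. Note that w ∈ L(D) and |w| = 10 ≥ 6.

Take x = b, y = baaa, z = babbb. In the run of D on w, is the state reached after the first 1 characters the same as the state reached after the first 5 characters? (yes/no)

yes

Run of D on the first 5 characters of w = b b a a a:
  step 0: 0  (start)
  step 1: 1  (read b: 0→1)
  step 2: 3  (read b: 1→3)
  step 3: 2  (read a: 3→2)
  step 4: 4  (read a: 2→4)
  step 5: 1  (read a: 4→1)

After x (step 1): 1. After xy (step 5): 1.
They match, so y = baaa drives D around a cycle from 1 back to itself; pumping y any number of times keeps D in 1 before reading z, and xyⁱz ∈ L(D) for every i ≥ 0.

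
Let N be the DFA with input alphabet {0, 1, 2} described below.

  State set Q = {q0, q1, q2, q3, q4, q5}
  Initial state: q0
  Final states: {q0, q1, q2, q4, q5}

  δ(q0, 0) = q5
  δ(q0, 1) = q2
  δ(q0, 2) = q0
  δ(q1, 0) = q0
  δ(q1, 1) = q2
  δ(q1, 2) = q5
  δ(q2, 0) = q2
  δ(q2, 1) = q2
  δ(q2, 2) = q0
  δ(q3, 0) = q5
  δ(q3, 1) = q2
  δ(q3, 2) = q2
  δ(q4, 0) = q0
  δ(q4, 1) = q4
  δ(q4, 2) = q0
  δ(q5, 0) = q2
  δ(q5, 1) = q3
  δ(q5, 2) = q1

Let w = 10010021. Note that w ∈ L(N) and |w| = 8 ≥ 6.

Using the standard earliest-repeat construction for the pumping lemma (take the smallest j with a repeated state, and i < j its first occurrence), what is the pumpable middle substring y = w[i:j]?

0

State sequence: q0 -1-> q2 -0-> q2 -0-> q2 -1-> q2 -0-> q2 -0-> q2 -2-> q0 -1-> q2
First repeat at step 2: q2 was already visited.

So i = 1, j = 2, giving x = w[0:1] = 1, y = w[1:2] = 0, z = w[2:8] = 010021.
Check: |xy| = 2 ≤ 6 and |y| = 1 ≥ 1. Reading y takes N from q2 back to q2, so every xyⁱz is accepted.
The DFA has 6 states, so the proof of the pumping lemma guarantees a repeated state among the first 6+1 visited; the segment between the two visits is the pumpable y.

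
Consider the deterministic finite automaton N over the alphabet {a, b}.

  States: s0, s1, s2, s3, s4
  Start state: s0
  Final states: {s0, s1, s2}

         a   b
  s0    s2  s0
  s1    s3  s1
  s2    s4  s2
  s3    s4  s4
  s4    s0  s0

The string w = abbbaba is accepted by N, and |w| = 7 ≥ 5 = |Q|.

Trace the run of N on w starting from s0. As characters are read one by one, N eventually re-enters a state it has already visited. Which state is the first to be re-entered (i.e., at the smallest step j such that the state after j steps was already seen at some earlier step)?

s2

Run of N on w = a b b b a b a:
  step 0: s0  (start)
  step 1: s2  (read a: s0→s2)
  step 2: s2  (read b: s2→s2)   ← first repeat (s2 seen earlier)
  step 3: s2  (read b: s2→s2)
  step 4: s2  (read b: s2→s2)
  step 5: s4  (read a: s2→s4)
  step 6: s0  (read b: s4→s0)
  step 7: s2  (read a: s0→s2)

The earliest repeat is at step j = 2: N is in s2, which it already visited at step i = 1.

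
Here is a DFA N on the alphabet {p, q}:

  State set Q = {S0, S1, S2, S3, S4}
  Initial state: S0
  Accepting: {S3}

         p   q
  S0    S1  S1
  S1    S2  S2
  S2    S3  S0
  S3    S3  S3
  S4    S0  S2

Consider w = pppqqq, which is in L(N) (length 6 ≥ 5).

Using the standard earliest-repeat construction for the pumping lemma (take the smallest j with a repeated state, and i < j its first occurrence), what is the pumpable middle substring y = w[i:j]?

q

Run of N on w = p p p q q q:
  step 0: S0  (start)
  step 1: S1  (read p: S0→S1)
  step 2: S2  (read p: S1→S2)
  step 3: S3  (read p: S2→S3)
  step 4: S3  (read q: S3→S3)   ← first repeat (S3 seen earlier)
  step 5: S3  (read q: S3→S3)
  step 6: S3  (read q: S3→S3)

So i = 3, j = 4, giving x = w[0:3] = ppp, y = w[3:4] = q, z = w[4:6] = qq.
Check: |xy| = 4 ≤ 5 and |y| = 1 ≥ 1. Reading y takes N from S3 back to S3, so every xyⁱz is accepted.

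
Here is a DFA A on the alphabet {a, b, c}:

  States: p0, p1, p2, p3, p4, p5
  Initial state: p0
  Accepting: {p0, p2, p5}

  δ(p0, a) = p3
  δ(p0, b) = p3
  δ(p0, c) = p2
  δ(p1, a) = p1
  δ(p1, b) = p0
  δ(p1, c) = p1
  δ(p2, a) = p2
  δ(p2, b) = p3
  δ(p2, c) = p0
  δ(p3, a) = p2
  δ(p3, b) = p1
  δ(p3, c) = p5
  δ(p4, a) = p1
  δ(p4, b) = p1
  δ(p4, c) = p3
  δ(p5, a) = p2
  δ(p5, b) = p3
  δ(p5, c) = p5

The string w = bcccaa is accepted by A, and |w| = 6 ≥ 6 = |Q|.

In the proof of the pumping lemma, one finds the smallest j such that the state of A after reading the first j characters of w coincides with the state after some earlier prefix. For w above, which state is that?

Run of A on w = b c c c a a:
  step 0: p0  (start)
  step 1: p3  (read b: p0→p3)
  step 2: p5  (read c: p3→p5)
  step 3: p5  (read c: p5→p5)   ← first repeat (p5 seen earlier)
  step 4: p5  (read c: p5→p5)
  step 5: p2  (read a: p5→p2)
  step 6: p2  (read a: p2→p2)

The earliest repeat is at step j = 3: A is in p5, which it already visited at step i = 2.

p5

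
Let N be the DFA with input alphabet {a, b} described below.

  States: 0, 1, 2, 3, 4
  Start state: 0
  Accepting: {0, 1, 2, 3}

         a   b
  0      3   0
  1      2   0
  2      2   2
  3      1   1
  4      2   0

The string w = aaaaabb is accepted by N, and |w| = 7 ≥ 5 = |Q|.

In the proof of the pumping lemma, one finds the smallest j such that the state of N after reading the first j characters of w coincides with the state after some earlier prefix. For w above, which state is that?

2

Run of N on w = a a a a a b b:
  step 0: 0  (start)
  step 1: 3  (read a: 0→3)
  step 2: 1  (read a: 3→1)
  step 3: 2  (read a: 1→2)
  step 4: 2  (read a: 2→2)   ← first repeat (2 seen earlier)
  step 5: 2  (read a: 2→2)
  step 6: 2  (read b: 2→2)
  step 7: 2  (read b: 2→2)

The earliest repeat is at step j = 4: N is in 2, which it already visited at step i = 3.
The DFA has 5 states, so the proof of the pumping lemma guarantees a repeated state among the first 5+1 visited; the segment between the two visits is the pumpable y.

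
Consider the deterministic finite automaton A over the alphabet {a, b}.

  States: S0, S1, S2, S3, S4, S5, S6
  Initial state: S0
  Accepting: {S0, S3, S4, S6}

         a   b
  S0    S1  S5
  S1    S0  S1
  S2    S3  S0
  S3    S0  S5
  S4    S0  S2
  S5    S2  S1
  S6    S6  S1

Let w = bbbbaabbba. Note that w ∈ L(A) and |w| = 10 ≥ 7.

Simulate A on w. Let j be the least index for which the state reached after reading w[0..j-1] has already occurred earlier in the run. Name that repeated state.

S1

Run of A on w = b b b b a a b b b a:
  step 0: S0  (start)
  step 1: S5  (read b: S0→S5)
  step 2: S1  (read b: S5→S1)
  step 3: S1  (read b: S1→S1)   ← first repeat (S1 seen earlier)
  step 4: S1  (read b: S1→S1)
  step 5: S0  (read a: S1→S0)
  step 6: S1  (read a: S0→S1)
  step 7: S1  (read b: S1→S1)
  step 8: S1  (read b: S1→S1)
  step 9: S1  (read b: S1→S1)
  step 10: S0  (read a: S1→S0)

The earliest repeat is at step j = 3: A is in S1, which it already visited at step i = 2.
Since A has 7 states, any run of length ≥ 7 visits 7+1 states, so by pigeonhole some state repeats within the first 7 steps — that repeat gives the pumpable loop.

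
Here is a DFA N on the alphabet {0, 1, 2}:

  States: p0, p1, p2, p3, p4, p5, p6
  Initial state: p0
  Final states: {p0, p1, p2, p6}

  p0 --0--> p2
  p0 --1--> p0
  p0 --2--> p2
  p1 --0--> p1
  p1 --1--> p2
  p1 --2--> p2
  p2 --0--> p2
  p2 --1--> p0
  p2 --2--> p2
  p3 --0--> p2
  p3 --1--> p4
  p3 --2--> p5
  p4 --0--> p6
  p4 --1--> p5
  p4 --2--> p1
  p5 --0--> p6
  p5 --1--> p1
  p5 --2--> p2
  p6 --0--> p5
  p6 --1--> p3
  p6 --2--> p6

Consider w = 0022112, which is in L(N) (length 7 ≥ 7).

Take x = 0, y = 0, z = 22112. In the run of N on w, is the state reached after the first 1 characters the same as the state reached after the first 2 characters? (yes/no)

yes

State sequence: p0 -0-> p2 -0-> p2

After x (step 1): p2. After xy (step 2): p2.
They match, so y = 0 drives N around a cycle from p2 back to itself; pumping y any number of times keeps N in p2 before reading z, and xyⁱz ∈ L(N) for every i ≥ 0.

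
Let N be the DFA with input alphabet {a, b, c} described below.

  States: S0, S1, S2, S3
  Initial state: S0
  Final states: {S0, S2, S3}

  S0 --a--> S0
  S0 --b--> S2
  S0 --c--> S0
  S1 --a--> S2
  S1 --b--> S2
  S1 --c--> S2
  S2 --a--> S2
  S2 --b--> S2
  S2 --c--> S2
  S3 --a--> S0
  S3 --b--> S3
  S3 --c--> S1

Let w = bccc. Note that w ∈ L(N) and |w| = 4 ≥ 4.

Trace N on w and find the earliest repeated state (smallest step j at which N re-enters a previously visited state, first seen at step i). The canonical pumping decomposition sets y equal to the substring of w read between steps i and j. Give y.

Run of N on w = b c c c:
  step 0: S0  (start)
  step 1: S2  (read b: S0→S2)
  step 2: S2  (read c: S2→S2)   ← first repeat (S2 seen earlier)
  step 3: S2  (read c: S2→S2)
  step 4: S2  (read c: S2→S2)

So i = 1, j = 2, giving x = w[0:1] = b, y = w[1:2] = c, z = w[2:4] = cc.
Check: |xy| = 2 ≤ 4 and |y| = 1 ≥ 1. Reading y takes N from S2 back to S2, so every xyⁱz is accepted.
Pumping length from the standard proof: p = 4 (the number of states). The repeated state found above gives |xy| = j ≤ 4 and |y| = j − i ≥ 1.

c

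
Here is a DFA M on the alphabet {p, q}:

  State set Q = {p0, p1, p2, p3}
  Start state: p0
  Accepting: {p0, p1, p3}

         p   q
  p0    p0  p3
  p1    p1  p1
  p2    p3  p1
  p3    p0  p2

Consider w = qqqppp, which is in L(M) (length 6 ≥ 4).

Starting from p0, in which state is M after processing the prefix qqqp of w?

p1

Run of M on the first 4 characters of w = q q q p:
  step 0: p0  (start)
  step 1: p3  (read q: p0→p3)
  step 2: p2  (read q: p3→p2)
  step 3: p1  (read q: p2→p1)
  step 4: p1  (read p: p1→p1)

After reading 4 characters, M is in state p1.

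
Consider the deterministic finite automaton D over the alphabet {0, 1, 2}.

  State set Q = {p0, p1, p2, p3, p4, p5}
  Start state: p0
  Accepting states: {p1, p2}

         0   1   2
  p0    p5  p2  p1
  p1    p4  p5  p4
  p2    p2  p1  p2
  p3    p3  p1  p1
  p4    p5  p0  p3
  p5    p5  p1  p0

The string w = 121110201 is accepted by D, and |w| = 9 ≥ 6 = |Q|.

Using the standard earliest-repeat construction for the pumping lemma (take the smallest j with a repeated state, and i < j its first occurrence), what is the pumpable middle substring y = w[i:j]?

2

State sequence: p0 -1-> p2 -2-> p2 -1-> p1 -1-> p5 -1-> p1 -0-> p4 -2-> p3 -0-> p3 -1-> p1
First repeat at step 2: p2 was already visited.

So i = 1, j = 2, giving x = w[0:1] = 1, y = w[1:2] = 2, z = w[2:9] = 1110201.
Check: |xy| = 2 ≤ 6 and |y| = 1 ≥ 1. Reading y takes D from p2 back to p2, so every xyⁱz is accepted.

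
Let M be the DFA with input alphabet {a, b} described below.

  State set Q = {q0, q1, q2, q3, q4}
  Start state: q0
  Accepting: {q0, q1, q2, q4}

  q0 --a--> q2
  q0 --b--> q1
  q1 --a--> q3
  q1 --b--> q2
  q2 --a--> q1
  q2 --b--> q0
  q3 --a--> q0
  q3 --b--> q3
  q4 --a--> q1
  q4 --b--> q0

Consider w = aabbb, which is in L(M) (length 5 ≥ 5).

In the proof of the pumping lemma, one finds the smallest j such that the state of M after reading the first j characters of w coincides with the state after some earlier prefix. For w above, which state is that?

q2

Run of M on w = a a b b b:
  step 0: q0  (start)
  step 1: q2  (read a: q0→q2)
  step 2: q1  (read a: q2→q1)
  step 3: q2  (read b: q1→q2)   ← first repeat (q2 seen earlier)
  step 4: q0  (read b: q2→q0)
  step 5: q1  (read b: q0→q1)

The earliest repeat is at step j = 3: M is in q2, which it already visited at step i = 1.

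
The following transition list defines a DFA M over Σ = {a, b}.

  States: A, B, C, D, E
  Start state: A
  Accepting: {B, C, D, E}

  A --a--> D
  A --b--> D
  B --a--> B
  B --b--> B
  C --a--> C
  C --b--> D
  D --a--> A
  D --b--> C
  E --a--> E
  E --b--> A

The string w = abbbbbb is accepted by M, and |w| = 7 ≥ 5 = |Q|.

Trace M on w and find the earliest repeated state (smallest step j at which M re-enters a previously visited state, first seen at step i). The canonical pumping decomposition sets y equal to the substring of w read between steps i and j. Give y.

State sequence: A -a-> D -b-> C -b-> D -b-> C -b-> D -b-> C -b-> D
First repeat at step 3: D was already visited.

So i = 1, j = 3, giving x = w[0:1] = a, y = w[1:3] = bb, z = w[3:7] = bbbb.
Check: |xy| = 3 ≤ 5 and |y| = 2 ≥ 1. Reading y takes M from D back to D, so every xyⁱz is accepted.

bb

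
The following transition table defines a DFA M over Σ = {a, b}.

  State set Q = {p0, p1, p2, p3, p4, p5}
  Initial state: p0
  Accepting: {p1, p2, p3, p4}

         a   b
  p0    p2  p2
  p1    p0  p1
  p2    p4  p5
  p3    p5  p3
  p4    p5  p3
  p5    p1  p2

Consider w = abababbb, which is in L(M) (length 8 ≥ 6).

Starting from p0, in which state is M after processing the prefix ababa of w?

p0

State sequence: p0 -a-> p2 -b-> p5 -a-> p1 -b-> p1 -a-> p0

After reading 5 characters, M is in state p0.
(This kind of state-tracing is the core of the pumping-lemma construction: with 6 states, pigeonhole forces a repeat within the first 6 steps.)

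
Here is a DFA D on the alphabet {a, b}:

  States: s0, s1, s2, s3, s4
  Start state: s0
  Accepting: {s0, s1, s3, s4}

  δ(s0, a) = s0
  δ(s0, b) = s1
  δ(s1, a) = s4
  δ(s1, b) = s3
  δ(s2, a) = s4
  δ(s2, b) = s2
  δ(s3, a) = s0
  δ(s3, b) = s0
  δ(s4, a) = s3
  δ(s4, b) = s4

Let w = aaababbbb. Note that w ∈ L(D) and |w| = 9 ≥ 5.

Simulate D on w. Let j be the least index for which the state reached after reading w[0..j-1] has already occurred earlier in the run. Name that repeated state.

s0

State sequence: s0 -a-> s0 -a-> s0 -a-> s0 -b-> s1 -a-> s4 -b-> s4 -b-> s4 -b-> s4 -b-> s4
First repeat at step 1: s0 was already visited.

The earliest repeat is at step j = 1: D is in s0, which it already visited at step i = 0.
Since D has 5 states, any run of length ≥ 5 visits 5+1 states, so by pigeonhole some state repeats within the first 5 steps — that repeat gives the pumpable loop.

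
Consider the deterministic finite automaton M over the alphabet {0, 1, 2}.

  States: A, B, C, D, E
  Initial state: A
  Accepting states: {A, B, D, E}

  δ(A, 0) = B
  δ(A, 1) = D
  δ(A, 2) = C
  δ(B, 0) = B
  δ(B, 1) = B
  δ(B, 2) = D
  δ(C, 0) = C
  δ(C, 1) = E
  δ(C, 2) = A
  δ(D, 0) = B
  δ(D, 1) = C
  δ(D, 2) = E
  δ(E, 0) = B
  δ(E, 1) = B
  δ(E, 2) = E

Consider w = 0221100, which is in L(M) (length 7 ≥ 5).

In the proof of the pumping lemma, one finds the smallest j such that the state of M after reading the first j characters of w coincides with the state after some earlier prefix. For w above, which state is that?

Run of M on w = 0 2 2 1 1 0 0:
  step 0: A  (start)
  step 1: B  (read 0: A→B)
  step 2: D  (read 2: B→D)
  step 3: E  (read 2: D→E)
  step 4: B  (read 1: E→B)   ← first repeat (B seen earlier)
  step 5: B  (read 1: B→B)
  step 6: B  (read 0: B→B)
  step 7: B  (read 0: B→B)

The earliest repeat is at step j = 4: M is in B, which it already visited at step i = 1.
The DFA has 5 states, so the proof of the pumping lemma guarantees a repeated state among the first 5+1 visited; the segment between the two visits is the pumpable y.

B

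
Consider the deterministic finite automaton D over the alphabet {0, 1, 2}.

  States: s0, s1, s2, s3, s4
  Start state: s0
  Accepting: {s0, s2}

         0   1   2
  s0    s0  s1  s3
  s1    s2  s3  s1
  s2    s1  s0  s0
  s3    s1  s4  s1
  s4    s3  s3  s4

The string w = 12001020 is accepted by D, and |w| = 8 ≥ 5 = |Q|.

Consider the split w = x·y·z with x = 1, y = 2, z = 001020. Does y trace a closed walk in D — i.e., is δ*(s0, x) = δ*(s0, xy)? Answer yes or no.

yes

State sequence: s0 -1-> s1 -2-> s1

After x (step 1): s1. After xy (step 2): s1.
They match, so y = 2 drives D around a cycle from s1 back to itself; pumping y any number of times keeps D in s1 before reading z, and xyⁱz ∈ L(D) for every i ≥ 0.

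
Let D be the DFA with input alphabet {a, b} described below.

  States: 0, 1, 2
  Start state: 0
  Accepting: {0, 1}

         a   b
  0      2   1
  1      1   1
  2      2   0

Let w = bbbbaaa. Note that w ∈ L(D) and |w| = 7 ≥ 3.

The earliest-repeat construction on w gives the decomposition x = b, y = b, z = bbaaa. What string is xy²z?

xy^2z = b·b·b·bbaaa = bbbbbaaa.
Reading y = b takes D from 1 back to 1, so after x·y·y the machine is still in 1, and z then leads to the accepting state 1. Hence bbbbbaaa ∈ L(D).

bbbbbaaa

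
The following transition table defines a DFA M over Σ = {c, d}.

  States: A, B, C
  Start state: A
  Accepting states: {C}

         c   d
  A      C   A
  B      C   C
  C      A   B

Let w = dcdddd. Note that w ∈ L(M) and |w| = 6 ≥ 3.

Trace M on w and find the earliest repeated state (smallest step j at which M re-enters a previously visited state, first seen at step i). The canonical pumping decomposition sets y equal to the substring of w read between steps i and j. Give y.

State sequence: A -d-> A -c-> C -d-> B -d-> C -d-> B -d-> C
First repeat at step 1: A was already visited.

So i = 0, j = 1, giving x = w[0:0] = ε, y = w[0:1] = d, z = w[1:6] = cdddd.
Check: |xy| = 1 ≤ 3 and |y| = 1 ≥ 1. Reading y takes M from A back to A, so every xyⁱz is accepted.

d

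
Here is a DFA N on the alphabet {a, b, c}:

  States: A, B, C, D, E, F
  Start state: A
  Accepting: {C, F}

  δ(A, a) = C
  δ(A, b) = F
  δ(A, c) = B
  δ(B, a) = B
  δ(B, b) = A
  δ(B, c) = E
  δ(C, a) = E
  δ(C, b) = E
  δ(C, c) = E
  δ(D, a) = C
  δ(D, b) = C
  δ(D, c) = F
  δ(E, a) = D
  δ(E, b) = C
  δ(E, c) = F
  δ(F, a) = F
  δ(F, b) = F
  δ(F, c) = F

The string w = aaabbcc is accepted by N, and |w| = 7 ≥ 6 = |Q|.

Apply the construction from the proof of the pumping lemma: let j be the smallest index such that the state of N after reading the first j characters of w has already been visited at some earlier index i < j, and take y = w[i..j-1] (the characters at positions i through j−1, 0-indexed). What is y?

State sequence: A -a-> C -a-> E -a-> D -b-> C -b-> E -c-> F -c-> F
First repeat at step 4: C was already visited.

So i = 1, j = 4, giving x = w[0:1] = a, y = w[1:4] = aab, z = w[4:7] = bcc.
Check: |xy| = 4 ≤ 6 and |y| = 3 ≥ 1. Reading y takes N from C back to C, so every xyⁱz is accepted.
With |Q| = 6, pigeonhole forces a state repeat no later than step 6; the substring read between the first and second visits to that state can be pumped.

aab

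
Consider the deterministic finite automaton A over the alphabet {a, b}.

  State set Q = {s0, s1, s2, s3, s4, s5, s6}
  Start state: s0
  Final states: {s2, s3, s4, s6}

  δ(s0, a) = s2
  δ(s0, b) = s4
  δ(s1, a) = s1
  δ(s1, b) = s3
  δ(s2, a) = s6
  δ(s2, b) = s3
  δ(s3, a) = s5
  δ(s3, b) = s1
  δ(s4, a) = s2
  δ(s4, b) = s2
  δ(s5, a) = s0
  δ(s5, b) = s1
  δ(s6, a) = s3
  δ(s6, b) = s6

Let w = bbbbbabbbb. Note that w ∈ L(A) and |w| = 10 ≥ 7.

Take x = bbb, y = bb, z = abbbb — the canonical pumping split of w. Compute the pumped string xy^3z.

bbbbbbbbbabbbb

xy^3z = bbb·bb·bb·bb·abbbb = bbbbbbbbbabbbb.
Reading y = bb takes A from s3 back to s3, so after x·y·y·y the machine is still in s3, and z then leads to the accepting state s3. Hence bbbbbbbbbabbbb ∈ L(A).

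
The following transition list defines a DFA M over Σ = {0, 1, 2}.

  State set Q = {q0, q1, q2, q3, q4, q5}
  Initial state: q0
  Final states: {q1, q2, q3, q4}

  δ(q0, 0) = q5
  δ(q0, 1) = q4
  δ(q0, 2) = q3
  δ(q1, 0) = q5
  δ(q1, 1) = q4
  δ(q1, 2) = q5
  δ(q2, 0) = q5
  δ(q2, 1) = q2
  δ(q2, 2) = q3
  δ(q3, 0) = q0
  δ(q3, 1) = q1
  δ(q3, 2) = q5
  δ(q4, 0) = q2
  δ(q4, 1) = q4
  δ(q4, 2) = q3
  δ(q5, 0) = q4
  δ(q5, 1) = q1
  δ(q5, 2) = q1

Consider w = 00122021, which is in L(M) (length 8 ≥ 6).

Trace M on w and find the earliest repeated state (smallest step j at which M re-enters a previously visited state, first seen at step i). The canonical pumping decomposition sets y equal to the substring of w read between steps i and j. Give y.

1

Run of M on w = 0 0 1 2 2 0 2 1:
  step 0: q0  (start)
  step 1: q5  (read 0: q0→q5)
  step 2: q4  (read 0: q5→q4)
  step 3: q4  (read 1: q4→q4)   ← first repeat (q4 seen earlier)
  step 4: q3  (read 2: q4→q3)
  step 5: q5  (read 2: q3→q5)
  step 6: q4  (read 0: q5→q4)
  step 7: q3  (read 2: q4→q3)
  step 8: q1  (read 1: q3→q1)

So i = 2, j = 3, giving x = w[0:2] = 00, y = w[2:3] = 1, z = w[3:8] = 22021.
Check: |xy| = 3 ≤ 6 and |y| = 1 ≥ 1. Reading y takes M from q4 back to q4, so every xyⁱz is accepted.
With |Q| = 6, pigeonhole forces a state repeat no later than step 6; the substring read between the first and second visits to that state can be pumped.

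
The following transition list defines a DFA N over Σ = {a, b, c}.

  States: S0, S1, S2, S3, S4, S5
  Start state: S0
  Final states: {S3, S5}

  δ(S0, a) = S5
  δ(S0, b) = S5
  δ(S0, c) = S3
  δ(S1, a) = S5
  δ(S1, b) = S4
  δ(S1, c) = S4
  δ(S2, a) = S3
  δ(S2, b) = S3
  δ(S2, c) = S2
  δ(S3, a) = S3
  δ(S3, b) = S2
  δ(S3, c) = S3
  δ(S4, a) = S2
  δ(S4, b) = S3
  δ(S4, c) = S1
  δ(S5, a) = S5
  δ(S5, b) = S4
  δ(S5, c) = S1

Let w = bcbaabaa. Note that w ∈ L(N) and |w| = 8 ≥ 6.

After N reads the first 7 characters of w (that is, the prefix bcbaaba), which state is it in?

S3

State sequence: S0 -b-> S5 -c-> S1 -b-> S4 -a-> S2 -a-> S3 -b-> S2 -a-> S3

After reading 7 characters, N is in state S3.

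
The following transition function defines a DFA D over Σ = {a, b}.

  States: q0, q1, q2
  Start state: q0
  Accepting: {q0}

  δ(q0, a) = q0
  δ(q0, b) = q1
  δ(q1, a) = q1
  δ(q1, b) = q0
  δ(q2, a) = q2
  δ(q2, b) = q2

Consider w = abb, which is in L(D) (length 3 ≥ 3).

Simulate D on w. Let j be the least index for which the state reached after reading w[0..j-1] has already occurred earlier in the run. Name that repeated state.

q0

Run of D on w = a b b:
  step 0: q0  (start)
  step 1: q0  (read a: q0→q0)   ← first repeat (q0 seen earlier)
  step 2: q1  (read b: q0→q1)
  step 3: q0  (read b: q1→q0)

The earliest repeat is at step j = 1: D is in q0, which it already visited at step i = 0.
With |Q| = 3, pigeonhole forces a state repeat no later than step 3; the substring read between the first and second visits to that state can be pumped.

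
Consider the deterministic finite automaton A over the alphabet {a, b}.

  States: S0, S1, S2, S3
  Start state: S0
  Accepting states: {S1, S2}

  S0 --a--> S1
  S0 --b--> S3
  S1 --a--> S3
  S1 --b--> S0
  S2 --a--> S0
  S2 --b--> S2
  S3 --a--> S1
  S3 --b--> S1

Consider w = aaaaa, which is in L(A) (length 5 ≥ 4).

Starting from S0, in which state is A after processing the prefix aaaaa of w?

S1

Run of A on the first 5 characters of w = a a a a a:
  step 0: S0  (start)
  step 1: S1  (read a: S0→S1)
  step 2: S3  (read a: S1→S3)
  step 3: S1  (read a: S3→S1)
  step 4: S3  (read a: S1→S3)
  step 5: S1  (read a: S3→S1)

After reading 5 characters, A is in state S1.
(This kind of state-tracing is the core of the pumping-lemma construction: with 4 states, pigeonhole forces a repeat within the first 4 steps.)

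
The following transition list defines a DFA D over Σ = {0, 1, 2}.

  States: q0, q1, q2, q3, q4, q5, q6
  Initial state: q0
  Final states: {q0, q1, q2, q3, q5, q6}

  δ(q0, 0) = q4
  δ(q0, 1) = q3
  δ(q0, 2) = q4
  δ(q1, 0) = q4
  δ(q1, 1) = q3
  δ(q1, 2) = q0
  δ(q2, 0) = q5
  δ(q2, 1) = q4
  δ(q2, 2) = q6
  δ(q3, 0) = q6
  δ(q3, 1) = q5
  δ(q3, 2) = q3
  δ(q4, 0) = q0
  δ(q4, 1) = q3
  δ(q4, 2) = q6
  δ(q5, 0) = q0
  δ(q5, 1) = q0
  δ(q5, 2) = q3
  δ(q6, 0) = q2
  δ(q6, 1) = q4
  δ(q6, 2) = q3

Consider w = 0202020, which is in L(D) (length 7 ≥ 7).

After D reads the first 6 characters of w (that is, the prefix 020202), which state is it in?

Run of D on the first 6 characters of w = 0 2 0 2 0 2:
  step 0: q0  (start)
  step 1: q4  (read 0: q0→q4)
  step 2: q6  (read 2: q4→q6)
  step 3: q2  (read 0: q6→q2)
  step 4: q6  (read 2: q2→q6)
  step 5: q2  (read 0: q6→q2)
  step 6: q6  (read 2: q2→q6)

After reading 6 characters, D is in state q6.
(This kind of state-tracing is the core of the pumping-lemma construction: with 7 states, pigeonhole forces a repeat within the first 7 steps.)

q6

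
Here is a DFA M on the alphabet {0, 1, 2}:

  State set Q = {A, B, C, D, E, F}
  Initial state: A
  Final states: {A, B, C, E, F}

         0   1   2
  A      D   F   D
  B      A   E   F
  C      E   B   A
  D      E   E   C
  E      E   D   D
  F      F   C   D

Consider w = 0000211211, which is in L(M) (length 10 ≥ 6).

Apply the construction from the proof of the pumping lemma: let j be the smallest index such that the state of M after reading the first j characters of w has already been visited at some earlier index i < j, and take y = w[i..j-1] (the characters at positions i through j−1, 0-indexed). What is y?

0

State sequence: A -0-> D -0-> E -0-> E -0-> E -2-> D -1-> E -1-> D -2-> C -1-> B -1-> E
First repeat at step 3: E was already visited.

So i = 2, j = 3, giving x = w[0:2] = 00, y = w[2:3] = 0, z = w[3:10] = 0211211.
Check: |xy| = 3 ≤ 6 and |y| = 1 ≥ 1. Reading y takes M from E back to E, so every xyⁱz is accepted.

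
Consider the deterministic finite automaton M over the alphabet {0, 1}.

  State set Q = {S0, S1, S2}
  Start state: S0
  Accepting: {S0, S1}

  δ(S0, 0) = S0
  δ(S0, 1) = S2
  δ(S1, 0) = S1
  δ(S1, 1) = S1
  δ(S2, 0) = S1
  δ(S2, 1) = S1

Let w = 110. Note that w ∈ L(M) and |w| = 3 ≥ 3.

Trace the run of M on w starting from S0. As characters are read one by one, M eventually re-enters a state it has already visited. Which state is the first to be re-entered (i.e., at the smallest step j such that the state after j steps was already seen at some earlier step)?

Run of M on w = 1 1 0:
  step 0: S0  (start)
  step 1: S2  (read 1: S0→S2)
  step 2: S1  (read 1: S2→S1)
  step 3: S1  (read 0: S1→S1)   ← first repeat (S1 seen earlier)

The earliest repeat is at step j = 3: M is in S1, which it already visited at step i = 2.
Pumping length from the standard proof: p = 3 (the number of states). The repeated state found above gives |xy| = j ≤ 3 and |y| = j − i ≥ 1.

S1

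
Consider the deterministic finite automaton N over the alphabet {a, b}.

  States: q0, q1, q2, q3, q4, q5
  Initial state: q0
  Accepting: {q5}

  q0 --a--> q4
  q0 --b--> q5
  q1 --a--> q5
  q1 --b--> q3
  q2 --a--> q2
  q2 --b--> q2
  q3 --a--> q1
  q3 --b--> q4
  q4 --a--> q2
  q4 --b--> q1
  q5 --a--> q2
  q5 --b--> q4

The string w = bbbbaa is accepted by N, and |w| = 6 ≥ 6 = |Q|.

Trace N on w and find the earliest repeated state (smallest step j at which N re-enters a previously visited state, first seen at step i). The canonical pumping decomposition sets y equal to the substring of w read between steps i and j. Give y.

Run of N on w = b b b b a a:
  step 0: q0  (start)
  step 1: q5  (read b: q0→q5)
  step 2: q4  (read b: q5→q4)
  step 3: q1  (read b: q4→q1)
  step 4: q3  (read b: q1→q3)
  step 5: q1  (read a: q3→q1)   ← first repeat (q1 seen earlier)
  step 6: q5  (read a: q1→q5)

So i = 3, j = 5, giving x = w[0:3] = bbb, y = w[3:5] = ba, z = w[5:6] = a.
Check: |xy| = 5 ≤ 6 and |y| = 2 ≥ 1. Reading y takes N from q1 back to q1, so every xyⁱz is accepted.
The DFA has 6 states, so the proof of the pumping lemma guarantees a repeated state among the first 6+1 visited; the segment between the two visits is the pumpable y.

ba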